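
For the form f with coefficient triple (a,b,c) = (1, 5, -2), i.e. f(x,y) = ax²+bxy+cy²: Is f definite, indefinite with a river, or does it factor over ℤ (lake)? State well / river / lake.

D = b²−4ac = 5² − 4·1·(-2) = 33
D > 0 non-square ⇒ indefinite ⇒ periodic river

river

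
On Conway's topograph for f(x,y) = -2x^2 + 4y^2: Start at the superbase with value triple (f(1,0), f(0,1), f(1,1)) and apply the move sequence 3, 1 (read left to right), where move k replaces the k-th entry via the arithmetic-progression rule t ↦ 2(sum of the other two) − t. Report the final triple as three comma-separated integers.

start (-2,4,2) = (f(1,0),f(0,1),f(1,1))
replace slot 3: 2·((-2)+4) − 2 = 2 → (-2,4,2)
replace slot 1: 2·(4+2) − (-2) = 14 → (14,4,2)

14,4,2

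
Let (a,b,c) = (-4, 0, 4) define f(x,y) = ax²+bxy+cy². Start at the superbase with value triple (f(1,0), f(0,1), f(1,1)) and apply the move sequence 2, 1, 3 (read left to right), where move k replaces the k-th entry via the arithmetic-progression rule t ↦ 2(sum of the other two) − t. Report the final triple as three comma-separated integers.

start (-4,4,0) = (f(1,0),f(0,1),f(1,1))
replace slot 2: 2·((-4)+0) − 4 = -12 → (-4,-12,0)
replace slot 1: 2·((-12)+0) − (-4) = -20 → (-20,-12,0)
replace slot 3: 2·((-20)+(-12)) − 0 = -64 → (-20,-12,-64)

-20,-12,-64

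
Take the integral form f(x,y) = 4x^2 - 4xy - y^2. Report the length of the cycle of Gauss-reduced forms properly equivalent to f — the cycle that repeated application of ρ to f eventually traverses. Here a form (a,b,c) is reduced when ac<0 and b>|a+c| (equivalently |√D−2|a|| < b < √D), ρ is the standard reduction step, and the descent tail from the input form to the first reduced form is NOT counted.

D = 32, ⌊√D⌋ = 5
descent: ρ → (-1,4,4)  [lands on river]
river: ρ → (4,4,-1)
ρ-cycle length = 2 (tail of 1 descent step not counted)

2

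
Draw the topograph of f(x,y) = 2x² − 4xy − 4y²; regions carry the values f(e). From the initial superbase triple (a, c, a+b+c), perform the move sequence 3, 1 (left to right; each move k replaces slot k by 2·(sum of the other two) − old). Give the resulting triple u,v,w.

start (2,-4,-6) = (f(1,0),f(0,1),f(1,1))
replace slot 3: 2·(2+(-4)) − (-6) = 2 → (2,-4,2)
replace slot 1: 2·((-4)+2) − 2 = -6 → (-6,-4,2)

-6,-4,2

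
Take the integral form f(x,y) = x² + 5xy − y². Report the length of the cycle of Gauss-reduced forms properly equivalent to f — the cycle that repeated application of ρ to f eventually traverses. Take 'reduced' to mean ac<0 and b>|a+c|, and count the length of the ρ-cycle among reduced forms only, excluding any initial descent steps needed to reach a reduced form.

D = 29, ⌊√D⌋ = 5
river: ρ → (-1,5,1)
river: ρ → (1,5,-1)
ρ-cycle length = 2 (tail of 0 descent steps not counted)

2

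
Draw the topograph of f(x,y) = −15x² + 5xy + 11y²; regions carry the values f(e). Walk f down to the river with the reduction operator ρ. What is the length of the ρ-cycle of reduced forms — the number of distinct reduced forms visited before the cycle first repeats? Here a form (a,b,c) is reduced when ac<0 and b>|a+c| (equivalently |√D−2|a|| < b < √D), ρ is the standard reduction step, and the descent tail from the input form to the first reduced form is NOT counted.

D = 685, ⌊√D⌋ = 26
river: ρ → (11,17,-9)
river: ρ → (-9,19,9)
river: ρ → (9,17,-11)
river: ρ → (-11,5,15)
river: ρ → (15,25,-1)
river: ρ → (-1,25,15)
river: ρ → (15,5,-11)
river: ρ → (-11,17,9)
river: ρ → (9,19,-9)
river: ρ → (-9,17,11)
river: ρ → (11,5,-15)
river: ρ → (-15,25,1)
river: ρ → (1,25,-15)
river: ρ → (-15,5,11)
ρ-cycle length = 14 (tail of 0 descent steps not counted)

14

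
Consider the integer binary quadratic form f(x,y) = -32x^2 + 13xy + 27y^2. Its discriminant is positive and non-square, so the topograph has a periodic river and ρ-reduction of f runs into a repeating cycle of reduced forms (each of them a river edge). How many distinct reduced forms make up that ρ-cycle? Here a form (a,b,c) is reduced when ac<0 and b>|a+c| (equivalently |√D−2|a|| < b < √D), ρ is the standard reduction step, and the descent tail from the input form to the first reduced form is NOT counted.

D = 3625, ⌊√D⌋ = 60
river: ρ → (27,41,-18)
river: ρ → (-18,31,37)
river: ρ → (37,43,-12)
river: ρ → (-12,53,17)
river: ρ → (17,49,-18)
river: ρ → (-18,59,2)
river: ρ → (2,57,-47)
river: ρ → (-47,37,12)
river: ρ → (12,59,-3)
river: ρ → (-3,55,50)
river: ρ → (50,45,-8)
river: ρ → (-8,51,32)
river: ρ → (32,13,-27)
river: ρ → (-27,41,18)
river: ρ → (18,31,-37)
river: ρ → (-37,43,12)
river: ρ → (12,53,-17)
river: ρ → (-17,49,18)
river: ρ → (18,59,-2)
river: ρ → (-2,57,47)
river: ρ → (47,37,-12)
river: ρ → (-12,59,3)
river: ρ → (3,55,-50)
river: ρ → (-50,45,8)
river: ρ → (8,51,-32)
river: ρ → (-32,13,27)
ρ-cycle length = 26 (tail of 0 descent steps not counted)

26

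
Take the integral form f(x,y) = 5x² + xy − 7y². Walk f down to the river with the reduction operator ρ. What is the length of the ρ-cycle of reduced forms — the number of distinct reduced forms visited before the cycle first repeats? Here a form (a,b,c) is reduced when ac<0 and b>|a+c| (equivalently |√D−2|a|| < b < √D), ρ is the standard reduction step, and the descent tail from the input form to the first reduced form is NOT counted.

D = 141, ⌊√D⌋ = 11
descent: ρ → (-7,-1,5)
descent: ρ → (5,11,-1)  [lands on river]
river: ρ → (-1,11,5)
river: ρ → (5,9,-3)
river: ρ → (-3,9,5)
ρ-cycle length = 4 (tail of 2 descent steps not counted)

4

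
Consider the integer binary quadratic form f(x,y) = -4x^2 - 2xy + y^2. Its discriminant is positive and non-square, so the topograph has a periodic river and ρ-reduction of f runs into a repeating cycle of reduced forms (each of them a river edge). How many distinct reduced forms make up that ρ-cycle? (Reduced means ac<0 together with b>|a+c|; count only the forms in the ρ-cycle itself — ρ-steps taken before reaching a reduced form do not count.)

D = 20, ⌊√D⌋ = 4
descent: ρ → (1,4,-1)  [lands on river]
river: ρ → (-1,4,1)
ρ-cycle length = 2 (tail of 1 descent step not counted)

2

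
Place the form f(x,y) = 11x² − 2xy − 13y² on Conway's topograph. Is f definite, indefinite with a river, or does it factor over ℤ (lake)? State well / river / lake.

D = b²−4ac = (-2)² − 4·11·(-13) = 576
D = 24² is a perfect square ⇒ form factors over ℤ ⇒ lakes

lake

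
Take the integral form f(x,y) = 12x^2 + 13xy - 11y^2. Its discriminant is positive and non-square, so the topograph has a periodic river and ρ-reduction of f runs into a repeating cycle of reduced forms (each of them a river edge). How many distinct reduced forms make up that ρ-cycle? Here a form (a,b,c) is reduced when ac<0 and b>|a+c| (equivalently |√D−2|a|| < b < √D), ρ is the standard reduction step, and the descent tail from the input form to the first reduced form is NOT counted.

D = 697, ⌊√D⌋ = 26
river: ρ → (-11,9,14)
river: ρ → (14,19,-6)
river: ρ → (-6,17,17)
river: ρ → (17,17,-6)
river: ρ → (-6,19,14)
river: ρ → (14,9,-11)
river: ρ → (-11,13,12)
river: ρ → (12,11,-12)
river: ρ → (-12,13,11)
river: ρ → (11,9,-14)
river: ρ → (-14,19,6)
river: ρ → (6,17,-17)
river: ρ → (-17,17,6)
river: ρ → (6,19,-14)
river: ρ → (-14,9,11)
river: ρ → (11,13,-12)
river: ρ → (-12,11,12)
river: ρ → (12,13,-11)
ρ-cycle length = 18 (tail of 0 descent steps not counted)

18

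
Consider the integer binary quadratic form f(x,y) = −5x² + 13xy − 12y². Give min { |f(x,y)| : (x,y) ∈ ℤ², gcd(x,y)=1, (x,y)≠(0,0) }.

translate: b→-3 (≡-13 mod 10), so (5,-13,12)→(5,-3,4)
flip: (5,-3,4)→(4,3,5)
reduced (well bottom): (4,3,5) with a≤c, −a<b≤a
well minimum |f| = |-4| = 4 (negative-definite)

4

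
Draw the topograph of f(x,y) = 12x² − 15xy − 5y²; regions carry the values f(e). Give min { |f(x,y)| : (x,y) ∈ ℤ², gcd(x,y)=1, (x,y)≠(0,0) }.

descent: ρ → (-5,15,12)  [lands on river]
river: ρ → (12,9,-8)
river: ρ → (-8,7,13)
river: ρ → (13,19,-2)
river: ρ → (-2,21,3)
river: ρ → (3,21,-2)
river: ρ → (-2,19,13)
river: ρ → (13,7,-8)
river: ρ → (-8,9,12)
river: ρ → (12,15,-5)
closes: descent 1, river 10
min |a| on river = 2

2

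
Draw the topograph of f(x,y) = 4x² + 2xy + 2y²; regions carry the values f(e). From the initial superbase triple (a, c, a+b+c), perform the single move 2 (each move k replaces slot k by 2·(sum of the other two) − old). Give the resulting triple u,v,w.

start (4,2,8) = (f(1,0),f(0,1),f(1,1))
replace slot 2: 2·(4+8) − 2 = 22 → (4,22,8)

4,22,8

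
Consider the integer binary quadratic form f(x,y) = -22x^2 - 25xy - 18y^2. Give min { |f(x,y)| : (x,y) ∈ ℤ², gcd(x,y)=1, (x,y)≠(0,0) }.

translate: b→-19 (≡25 mod 44), so (22,25,18)→(22,-19,15)
flip: (22,-19,15)→(15,19,22)
translate: b→-11 (≡19 mod 30), so (15,19,22)→(15,-11,18)
reduced (well bottom): (15,-11,18) with a≤c, −a<b≤a
well minimum |f| = |-15| = 15 (negative-definite)

15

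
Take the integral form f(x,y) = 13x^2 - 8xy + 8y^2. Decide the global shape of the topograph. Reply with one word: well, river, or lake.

D = b²−4ac = (-8)² − 4·13·8 = -352
D < 0 ⇒ definite ⇒ every region one sign ⇒ single well

well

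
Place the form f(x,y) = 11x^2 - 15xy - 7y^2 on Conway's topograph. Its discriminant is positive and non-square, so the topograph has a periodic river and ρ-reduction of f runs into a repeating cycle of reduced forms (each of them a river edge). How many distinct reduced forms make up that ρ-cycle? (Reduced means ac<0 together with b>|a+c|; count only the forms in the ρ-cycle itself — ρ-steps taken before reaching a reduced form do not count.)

D = 533, ⌊√D⌋ = 23
descent: ρ → (-7,15,11)  [lands on river]
river: ρ → (11,7,-11)
river: ρ → (-11,15,7)
river: ρ → (7,13,-13)
river: ρ → (-13,13,7)
river: ρ → (7,15,-11)
river: ρ → (-11,7,11)
river: ρ → (11,15,-7)
river: ρ → (-7,13,13)
river: ρ → (13,13,-7)
ρ-cycle length = 10 (tail of 1 descent step not counted)

10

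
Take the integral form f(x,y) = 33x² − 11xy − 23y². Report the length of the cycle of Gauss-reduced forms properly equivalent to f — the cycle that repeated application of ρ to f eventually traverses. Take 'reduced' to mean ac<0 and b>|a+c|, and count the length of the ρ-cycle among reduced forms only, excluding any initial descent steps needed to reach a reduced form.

D = 3157, ⌊√D⌋ = 56
descent: ρ → (-23,11,33)  [lands on river]
river: ρ → (33,55,-1)
river: ρ → (-1,55,33)
river: ρ → (33,11,-23)
river: ρ → (-23,35,21)
river: ρ → (21,49,-9)
river: ρ → (-9,41,41)
river: ρ → (41,41,-9)
river: ρ → (-9,49,21)
river: ρ → (21,35,-23)
ρ-cycle length = 10 (tail of 1 descent step not counted)

10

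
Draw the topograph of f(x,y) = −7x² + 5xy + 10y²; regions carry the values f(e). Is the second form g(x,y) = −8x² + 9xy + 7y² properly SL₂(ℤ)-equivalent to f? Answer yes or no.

D₁ = 305, D₂ = 305
river cycle of f (length 8): (10, 15, -2), (-2, 17, 2), (2, 15, -10), (-10, 5, 7), (7, 9, -8), (-8, 7, 8), (8, 9, -7), (-7, 5, 10)
river cycle of g (length 8): (7, 5, -10), (-10, 15, 2), (2, 17, -2), (-2, 15, 10), (10, 5, -7), (-7, 9, 8), (8, 7, -8), (-8, 9, 7)
cycles differ ⇒ inequivalent

no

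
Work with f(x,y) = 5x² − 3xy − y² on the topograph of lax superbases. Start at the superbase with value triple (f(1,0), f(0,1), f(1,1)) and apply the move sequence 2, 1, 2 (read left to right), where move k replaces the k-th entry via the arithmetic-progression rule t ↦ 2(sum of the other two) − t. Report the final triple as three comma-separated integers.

start (5,-1,1) = (f(1,0),f(0,1),f(1,1))
replace slot 2: 2·(5+1) − (-1) = 13 → (5,13,1)
replace slot 1: 2·(13+1) − 5 = 23 → (23,13,1)
replace slot 2: 2·(23+1) − 13 = 35 → (23,35,1)

23,35,1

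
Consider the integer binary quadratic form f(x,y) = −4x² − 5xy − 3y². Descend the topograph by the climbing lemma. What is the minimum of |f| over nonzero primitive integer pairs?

translate: b→-3 (≡5 mod 8), so (4,5,3)→(4,-3,2)
flip: (4,-3,2)→(2,3,4)
translate: b→-1 (≡3 mod 4), so (2,3,4)→(2,-1,3)
reduced (well bottom): (2,-1,3) with a≤c, −a<b≤a
well minimum |f| = |-2| = 2 (negative-definite)

2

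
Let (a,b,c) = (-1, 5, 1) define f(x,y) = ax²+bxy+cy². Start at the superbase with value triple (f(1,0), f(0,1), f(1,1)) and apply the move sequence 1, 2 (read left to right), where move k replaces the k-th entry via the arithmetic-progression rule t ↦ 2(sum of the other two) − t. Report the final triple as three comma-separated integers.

start (-1,1,5) = (f(1,0),f(0,1),f(1,1))
replace slot 1: 2·(1+5) − (-1) = 13 → (13,1,5)
replace slot 2: 2·(13+5) − 1 = 35 → (13,35,5)

13,35,5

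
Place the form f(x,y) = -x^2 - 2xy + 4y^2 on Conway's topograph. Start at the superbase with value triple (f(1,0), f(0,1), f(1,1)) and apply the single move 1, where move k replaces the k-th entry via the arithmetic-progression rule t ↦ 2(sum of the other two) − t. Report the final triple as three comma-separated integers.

start (-1,4,1) = (f(1,0),f(0,1),f(1,1))
replace slot 1: 2·(4+1) − (-1) = 11 → (11,4,1)

11,4,1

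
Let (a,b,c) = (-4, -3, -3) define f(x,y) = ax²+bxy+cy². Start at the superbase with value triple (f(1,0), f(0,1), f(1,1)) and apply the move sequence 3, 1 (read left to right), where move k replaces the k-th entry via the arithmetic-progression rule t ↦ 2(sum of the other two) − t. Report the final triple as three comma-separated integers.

start (-4,-3,-10) = (f(1,0),f(0,1),f(1,1))
replace slot 3: 2·((-4)+(-3)) − (-10) = -4 → (-4,-3,-4)
replace slot 1: 2·((-3)+(-4)) − (-4) = -10 → (-10,-3,-4)

-10,-3,-4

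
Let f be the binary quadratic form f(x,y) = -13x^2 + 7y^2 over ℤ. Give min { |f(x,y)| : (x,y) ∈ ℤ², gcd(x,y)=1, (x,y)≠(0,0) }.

descent: ρ → (7,14,-6)  [lands on river]
river: ρ → (-6,10,11)
river: ρ → (11,12,-5)
river: ρ → (-5,18,2)
river: ρ → (2,18,-5)
river: ρ → (-5,12,11)
river: ρ → (11,10,-6)
river: ρ → (-6,14,7)
closes: descent 1, river 8
min |a| on river = 2

2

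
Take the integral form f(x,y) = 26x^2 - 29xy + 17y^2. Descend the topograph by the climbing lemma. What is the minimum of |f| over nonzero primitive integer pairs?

translate: b→23 (≡-29 mod 52), so (26,-29,17)→(26,23,14)
flip: (26,23,14)→(14,-23,26)
translate: b→5 (≡-23 mod 28), so (14,-23,26)→(14,5,17)
reduced (well bottom): (14,5,17) with a≤c, −a<b≤a
well minimum = a = 14

14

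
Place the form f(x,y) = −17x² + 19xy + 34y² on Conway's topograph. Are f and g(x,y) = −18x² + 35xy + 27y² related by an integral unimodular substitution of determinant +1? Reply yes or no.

D₁ = 2673, D₂ = 3169
discriminants differ ⇒ not SL₂(ℤ)-equivalent

no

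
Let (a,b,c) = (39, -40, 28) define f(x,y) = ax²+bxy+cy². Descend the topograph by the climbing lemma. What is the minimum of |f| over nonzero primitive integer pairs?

translate: b→38 (≡-40 mod 78), so (39,-40,28)→(39,38,27)
flip: (39,38,27)→(27,-38,39)
translate: b→16 (≡-38 mod 54), so (27,-38,39)→(27,16,28)
reduced (well bottom): (27,16,28) with a≤c, −a<b≤a
well minimum = a = 27

27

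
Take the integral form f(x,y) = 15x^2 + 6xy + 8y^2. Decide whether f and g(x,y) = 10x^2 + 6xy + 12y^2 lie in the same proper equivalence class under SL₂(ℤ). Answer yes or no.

D₁ = -444, D₂ = -444
f: flip: (15,6,8)→(8,-6,15)
f: reduced (well bottom): (8,-6,15) with a≤c, −a<b≤a
g: reduced (well bottom): (10,6,12) with a≤c, −a<b≤a
reduced forms (8, -6, 15) vs (10, 6, 12) ⇒ inequivalent

no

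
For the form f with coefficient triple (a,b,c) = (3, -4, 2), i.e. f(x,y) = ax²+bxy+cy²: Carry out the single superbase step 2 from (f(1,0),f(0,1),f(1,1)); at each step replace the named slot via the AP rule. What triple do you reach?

start (3,2,1) = (f(1,0),f(0,1),f(1,1))
replace slot 2: 2·(3+1) − 2 = 6 → (3,6,1)

3,6,1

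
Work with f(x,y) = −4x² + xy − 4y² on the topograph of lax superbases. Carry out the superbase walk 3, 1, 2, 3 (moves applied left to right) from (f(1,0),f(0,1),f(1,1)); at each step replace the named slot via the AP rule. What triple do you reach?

start (-4,-4,-7) = (f(1,0),f(0,1),f(1,1))
replace slot 3: 2·((-4)+(-4)) − (-7) = -9 → (-4,-4,-9)
replace slot 1: 2·((-4)+(-9)) − (-4) = -22 → (-22,-4,-9)
replace slot 2: 2·((-22)+(-9)) − (-4) = -58 → (-22,-58,-9)
replace slot 3: 2·((-22)+(-58)) − (-9) = -151 → (-22,-58,-151)

-22,-58,-151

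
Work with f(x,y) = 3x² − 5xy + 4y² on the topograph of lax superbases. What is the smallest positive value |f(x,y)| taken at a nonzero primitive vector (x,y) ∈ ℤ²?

translate: b→1 (≡-5 mod 6), so (3,-5,4)→(3,1,2)
flip: (3,1,2)→(2,-1,3)
reduced (well bottom): (2,-1,3) with a≤c, −a<b≤a
well minimum = a = 2

2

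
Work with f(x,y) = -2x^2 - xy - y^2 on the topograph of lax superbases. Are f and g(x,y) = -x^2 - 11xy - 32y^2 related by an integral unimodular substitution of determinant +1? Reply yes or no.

D₁ = -7, D₂ = -7
f is negative-definite; reduce −f:
−f: flip: (2,1,1)→(1,-1,2)
−f: translate: b→1 (≡-1 mod 2), so (1,-1,2)→(1,1,2)
−f: reduced (well bottom): (1,1,2) with a≤c, −a<b≤a
flip sign back: reduced form of f is (-1,-1,-2)
g is negative-definite; reduce −g:
−g: translate: b→1 (≡11 mod 2), so (1,11,32)→(1,1,2)
−g: reduced (well bottom): (1,1,2) with a≤c, −a<b≤a
flip sign back: reduced form of g is (-1,-1,-2)
reduced forms (-1, -1, -2) vs (-1, -1, -2) ⇒ equivalent

yes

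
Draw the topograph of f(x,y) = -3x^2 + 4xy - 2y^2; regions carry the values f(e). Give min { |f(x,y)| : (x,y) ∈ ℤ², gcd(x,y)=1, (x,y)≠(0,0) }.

translate: b→2 (≡-4 mod 6), so (3,-4,2)→(3,2,1)
flip: (3,2,1)→(1,-2,3)
translate: b→0 (≡-2 mod 2), so (1,-2,3)→(1,0,2)
reduced (well bottom): (1,0,2) with a≤c, −a<b≤a
well minimum |f| = |-1| = 1 (negative-definite)

1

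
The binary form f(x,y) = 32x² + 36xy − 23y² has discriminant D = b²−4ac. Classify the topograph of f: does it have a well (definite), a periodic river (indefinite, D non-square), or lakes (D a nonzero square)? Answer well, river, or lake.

D = b²−4ac = 36² − 4·32·(-23) = 4240
D > 0 non-square ⇒ indefinite ⇒ periodic river

river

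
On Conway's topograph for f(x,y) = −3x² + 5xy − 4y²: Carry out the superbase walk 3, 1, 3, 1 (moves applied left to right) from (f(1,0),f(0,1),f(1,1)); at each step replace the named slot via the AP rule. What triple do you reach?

start (-3,-4,-2) = (f(1,0),f(0,1),f(1,1))
replace slot 3: 2·((-3)+(-4)) − (-2) = -12 → (-3,-4,-12)
replace slot 1: 2·((-4)+(-12)) − (-3) = -29 → (-29,-4,-12)
replace slot 3: 2·((-29)+(-4)) − (-12) = -54 → (-29,-4,-54)
replace slot 1: 2·((-4)+(-54)) − (-29) = -87 → (-87,-4,-54)

-87,-4,-54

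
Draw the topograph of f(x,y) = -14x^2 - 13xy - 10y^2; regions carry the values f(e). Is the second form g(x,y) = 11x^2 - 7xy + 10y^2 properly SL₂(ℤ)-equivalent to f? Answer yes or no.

D₁ = -391, D₂ = -391
f is negative-definite; reduce −f:
−f: flip: (14,13,10)→(10,-13,14)
−f: translate: b→7 (≡-13 mod 20), so (10,-13,14)→(10,7,11)
−f: reduced (well bottom): (10,7,11) with a≤c, −a<b≤a
flip sign back: reduced form of f is (-10,-7,-11)
g: flip: (11,-7,10)→(10,7,11)
g: reduced (well bottom): (10,7,11) with a≤c, −a<b≤a
reduced forms (-10, -7, -11) vs (10, 7, 11) ⇒ inequivalent

no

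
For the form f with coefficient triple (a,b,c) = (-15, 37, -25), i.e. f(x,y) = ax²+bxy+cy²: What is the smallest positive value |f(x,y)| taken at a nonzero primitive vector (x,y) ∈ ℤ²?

translate: b→-7 (≡-37 mod 30), so (15,-37,25)→(15,-7,3)
flip: (15,-7,3)→(3,7,15)
translate: b→1 (≡7 mod 6), so (3,7,15)→(3,1,11)
reduced (well bottom): (3,1,11) with a≤c, −a<b≤a
well minimum |f| = |-3| = 3 (negative-definite)

3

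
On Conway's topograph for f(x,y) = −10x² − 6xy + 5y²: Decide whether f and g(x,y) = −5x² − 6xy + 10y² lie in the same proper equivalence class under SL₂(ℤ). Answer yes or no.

D₁ = 236, D₂ = 236
river cycle of f (length 6): (5, 6, -10), (-10, 14, 1), (1, 14, -10), (-10, 6, 5), (5, 14, -2), (-2, 14, 5)
river cycle of g (length 6): (10, 6, -5), (-5, 14, 2), (2, 14, -5), (-5, 6, 10), (10, 14, -1), (-1, 14, 10)
cycles differ ⇒ inequivalent

no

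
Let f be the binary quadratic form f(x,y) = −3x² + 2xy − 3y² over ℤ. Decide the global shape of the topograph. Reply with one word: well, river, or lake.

D = b²−4ac = 2² − 4·(-3)·(-3) = -32
D < 0 ⇒ definite ⇒ every region one sign ⇒ single well

well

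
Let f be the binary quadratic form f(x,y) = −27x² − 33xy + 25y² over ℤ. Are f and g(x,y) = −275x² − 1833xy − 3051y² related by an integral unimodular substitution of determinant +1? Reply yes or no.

D₁ = 3789, D₂ = 3789
river cycle of f (length 22): (25, 33, -27), (-27, 21, 31), (31, 41, -17), (-17, 61, 1), (1, 61, -17), (-17, 41, 31), (31, 21, -27), (-27, 33, 25), (25, 17, -35), (-35, 53, 7), … (12 more)
river cycle of g (length 22): (-27, 21, 31), (31, 41, -17), (-17, 61, 1), (1, 61, -17), (-17, 41, 31), (31, 21, -27), (-27, 33, 25), (25, 17, -35), (-35, 53, 7), (7, 59, -11), … (12 more)
cycles coincide ⇒ equivalent

yes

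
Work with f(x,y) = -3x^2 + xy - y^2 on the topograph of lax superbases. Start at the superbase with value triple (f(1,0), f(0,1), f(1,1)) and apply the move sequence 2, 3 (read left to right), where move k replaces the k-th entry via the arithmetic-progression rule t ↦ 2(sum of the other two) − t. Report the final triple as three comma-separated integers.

start (-3,-1,-3) = (f(1,0),f(0,1),f(1,1))
replace slot 2: 2·((-3)+(-3)) − (-1) = -11 → (-3,-11,-3)
replace slot 3: 2·((-3)+(-11)) − (-3) = -25 → (-3,-11,-25)

-3,-11,-25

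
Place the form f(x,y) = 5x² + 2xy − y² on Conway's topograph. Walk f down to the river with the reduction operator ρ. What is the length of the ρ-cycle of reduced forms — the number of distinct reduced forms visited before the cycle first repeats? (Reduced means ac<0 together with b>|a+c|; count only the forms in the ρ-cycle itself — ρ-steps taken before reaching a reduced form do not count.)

D = 24, ⌊√D⌋ = 4
descent: ρ → (-1,4,2)  [lands on river]
river: ρ → (2,4,-1)
ρ-cycle length = 2 (tail of 1 descent step not counted)

2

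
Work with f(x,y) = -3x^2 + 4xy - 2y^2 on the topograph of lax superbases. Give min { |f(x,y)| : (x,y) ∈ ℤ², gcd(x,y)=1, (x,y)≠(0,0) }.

translate: b→2 (≡-4 mod 6), so (3,-4,2)→(3,2,1)
flip: (3,2,1)→(1,-2,3)
translate: b→0 (≡-2 mod 2), so (1,-2,3)→(1,0,2)
reduced (well bottom): (1,0,2) with a≤c, −a<b≤a
well minimum |f| = |-1| = 1 (negative-definite)

1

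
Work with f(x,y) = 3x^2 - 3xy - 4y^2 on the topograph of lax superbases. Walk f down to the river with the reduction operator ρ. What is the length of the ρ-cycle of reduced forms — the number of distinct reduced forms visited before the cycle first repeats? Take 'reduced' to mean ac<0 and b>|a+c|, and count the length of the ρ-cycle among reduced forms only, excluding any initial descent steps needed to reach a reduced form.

D = 57, ⌊√D⌋ = 7
descent: ρ → (-4,3,3)  [lands on river]
river: ρ → (3,3,-4)
river: ρ → (-4,5,2)
river: ρ → (2,7,-1)
river: ρ → (-1,7,2)
river: ρ → (2,5,-4)
ρ-cycle length = 6 (tail of 1 descent step not counted)

6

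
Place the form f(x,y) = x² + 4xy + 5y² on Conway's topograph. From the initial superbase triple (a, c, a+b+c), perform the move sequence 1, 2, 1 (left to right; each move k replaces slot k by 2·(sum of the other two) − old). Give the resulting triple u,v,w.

start (1,5,10) = (f(1,0),f(0,1),f(1,1))
replace slot 1: 2·(5+10) − 1 = 29 → (29,5,10)
replace slot 2: 2·(29+10) − 5 = 73 → (29,73,10)
replace slot 1: 2·(73+10) − 29 = 137 → (137,73,10)

137,73,10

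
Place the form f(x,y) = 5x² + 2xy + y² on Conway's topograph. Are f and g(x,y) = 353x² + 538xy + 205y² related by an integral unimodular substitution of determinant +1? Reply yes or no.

D₁ = -16, D₂ = -16
f: flip: (5,2,1)→(1,-2,5)
f: translate: b→0 (≡-2 mod 2), so (1,-2,5)→(1,0,4)
f: reduced (well bottom): (1,0,4) with a≤c, −a<b≤a
g: translate: b→-168 (≡538 mod 706), so (353,538,205)→(353,-168,20)
g: flip: (353,-168,20)→(20,168,353)
g: translate: b→8 (≡168 mod 40), so (20,168,353)→(20,8,1)
g: flip: (20,8,1)→(1,-8,20)
g: translate: b→0 (≡-8 mod 2), so (1,-8,20)→(1,0,4)
g: reduced (well bottom): (1,0,4) with a≤c, −a<b≤a
reduced forms (1, 0, 4) vs (1, 0, 4) ⇒ equivalent

yes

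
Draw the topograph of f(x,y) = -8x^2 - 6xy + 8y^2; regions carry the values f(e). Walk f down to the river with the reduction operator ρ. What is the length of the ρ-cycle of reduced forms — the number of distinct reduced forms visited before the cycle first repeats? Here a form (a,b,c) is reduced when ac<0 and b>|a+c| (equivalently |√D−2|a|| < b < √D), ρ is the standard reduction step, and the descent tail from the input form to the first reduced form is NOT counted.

D = 292, ⌊√D⌋ = 17
descent: ρ → (8,6,-8)  [lands on river]
river: ρ → (-8,10,6)
river: ρ → (6,14,-4)
river: ρ → (-4,10,12)
river: ρ → (12,14,-2)
river: ρ → (-2,14,12)
river: ρ → (12,10,-4)
river: ρ → (-4,14,6)
river: ρ → (6,10,-8)
river: ρ → (-8,6,8)
river: ρ → (8,10,-6)
river: ρ → (-6,14,4)
river: ρ → (4,10,-12)
river: ρ → (-12,14,2)
river: ρ → (2,14,-12)
river: ρ → (-12,10,4)
river: ρ → (4,14,-6)
river: ρ → (-6,10,8)
ρ-cycle length = 18 (tail of 1 descent step not counted)

18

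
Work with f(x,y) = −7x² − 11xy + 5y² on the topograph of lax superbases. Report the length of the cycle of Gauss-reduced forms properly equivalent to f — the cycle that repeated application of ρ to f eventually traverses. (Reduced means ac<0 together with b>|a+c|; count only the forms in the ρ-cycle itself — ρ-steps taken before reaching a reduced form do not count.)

D = 261, ⌊√D⌋ = 16
descent: ρ → (5,11,-7)  [lands on river]
river: ρ → (-7,3,9)
river: ρ → (9,15,-1)
river: ρ → (-1,15,9)
river: ρ → (9,3,-7)
river: ρ → (-7,11,5)
river: ρ → (5,9,-9)
river: ρ → (-9,9,5)
ρ-cycle length = 8 (tail of 1 descent step not counted)

8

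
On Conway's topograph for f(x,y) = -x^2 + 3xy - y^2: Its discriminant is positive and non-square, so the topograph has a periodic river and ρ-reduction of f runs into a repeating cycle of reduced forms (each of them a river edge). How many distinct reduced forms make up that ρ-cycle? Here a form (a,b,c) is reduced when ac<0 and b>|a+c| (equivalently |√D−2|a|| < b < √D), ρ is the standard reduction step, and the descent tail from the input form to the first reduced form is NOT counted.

D = 5, ⌊√D⌋ = 2
descent: ρ → (-1,1,1)  [lands on river]
river: ρ → (1,1,-1)
ρ-cycle length = 2 (tail of 1 descent step not counted)

2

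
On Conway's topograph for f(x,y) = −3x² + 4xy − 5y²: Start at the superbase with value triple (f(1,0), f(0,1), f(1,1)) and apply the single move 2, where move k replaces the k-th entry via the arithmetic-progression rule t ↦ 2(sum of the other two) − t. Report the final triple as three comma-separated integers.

start (-3,-5,-4) = (f(1,0),f(0,1),f(1,1))
replace slot 2: 2·((-3)+(-4)) − (-5) = -9 → (-3,-9,-4)

-3,-9,-4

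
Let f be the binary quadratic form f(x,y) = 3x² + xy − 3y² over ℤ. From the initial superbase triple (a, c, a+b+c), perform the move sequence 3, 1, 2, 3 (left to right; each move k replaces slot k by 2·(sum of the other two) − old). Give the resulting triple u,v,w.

start (3,-3,1) = (f(1,0),f(0,1),f(1,1))
replace slot 3: 2·(3+(-3)) − 1 = -1 → (3,-3,-1)
replace slot 1: 2·((-3)+(-1)) − 3 = -11 → (-11,-3,-1)
replace slot 2: 2·((-11)+(-1)) − (-3) = -21 → (-11,-21,-1)
replace slot 3: 2·((-11)+(-21)) − (-1) = -63 → (-11,-21,-63)

-11,-21,-63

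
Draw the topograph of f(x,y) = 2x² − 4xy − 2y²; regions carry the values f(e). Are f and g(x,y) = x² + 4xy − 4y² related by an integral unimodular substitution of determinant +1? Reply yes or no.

D₁ = 32, D₂ = 32
river cycle of f (length 2): (-2, 4, 2), (2, 4, -2)
river cycle of g (length 2): (-4, 4, 1), (1, 4, -4)
cycles differ ⇒ inequivalent

no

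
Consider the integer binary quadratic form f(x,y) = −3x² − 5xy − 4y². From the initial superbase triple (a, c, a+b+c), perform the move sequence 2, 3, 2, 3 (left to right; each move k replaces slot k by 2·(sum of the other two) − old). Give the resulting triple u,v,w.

start (-3,-4,-12) = (f(1,0),f(0,1),f(1,1))
replace slot 2: 2·((-3)+(-12)) − (-4) = -26 → (-3,-26,-12)
replace slot 3: 2·((-3)+(-26)) − (-12) = -46 → (-3,-26,-46)
replace slot 2: 2·((-3)+(-46)) − (-26) = -72 → (-3,-72,-46)
replace slot 3: 2·((-3)+(-72)) − (-46) = -104 → (-3,-72,-104)

-3,-72,-104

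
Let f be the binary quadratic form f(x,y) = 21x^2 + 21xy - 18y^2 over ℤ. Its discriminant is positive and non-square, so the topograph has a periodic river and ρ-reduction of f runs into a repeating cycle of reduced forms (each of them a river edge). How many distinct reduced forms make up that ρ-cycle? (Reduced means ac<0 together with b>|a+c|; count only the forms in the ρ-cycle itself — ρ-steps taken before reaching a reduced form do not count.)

D = 1953, ⌊√D⌋ = 44
river: ρ → (-18,15,24)
river: ρ → (24,33,-9)
river: ρ → (-9,39,12)
river: ρ → (12,33,-18)
river: ρ → (-18,39,6)
river: ρ → (6,33,-36)
river: ρ → (-36,39,3)
river: ρ → (3,39,-36)
river: ρ → (-36,33,6)
river: ρ → (6,39,-18)
river: ρ → (-18,33,12)
river: ρ → (12,39,-9)
river: ρ → (-9,33,24)
river: ρ → (24,15,-18)
river: ρ → (-18,21,21)
river: ρ → (21,21,-18)
ρ-cycle length = 16 (tail of 0 descent steps not counted)

16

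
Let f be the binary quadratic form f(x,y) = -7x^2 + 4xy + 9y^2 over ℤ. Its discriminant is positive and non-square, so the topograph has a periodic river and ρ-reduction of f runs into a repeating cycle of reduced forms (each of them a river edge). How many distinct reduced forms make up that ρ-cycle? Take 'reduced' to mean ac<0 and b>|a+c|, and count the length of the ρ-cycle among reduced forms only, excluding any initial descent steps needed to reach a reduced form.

D = 268, ⌊√D⌋ = 16
river: ρ → (9,14,-2)
river: ρ → (-2,14,9)
river: ρ → (9,4,-7)
river: ρ → (-7,10,6)
river: ρ → (6,14,-3)
river: ρ → (-3,16,1)
river: ρ → (1,16,-3)
river: ρ → (-3,14,6)
river: ρ → (6,10,-7)
river: ρ → (-7,4,9)
ρ-cycle length = 10 (tail of 0 descent steps not counted)

10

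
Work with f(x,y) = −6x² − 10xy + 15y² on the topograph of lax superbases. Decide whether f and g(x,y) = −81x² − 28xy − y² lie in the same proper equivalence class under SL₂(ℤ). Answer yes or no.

D₁ = 460, D₂ = 460
river cycle of f (length 10): (15, 10, -6), (-6, 14, 11), (11, 8, -9), (-9, 10, 10), (10, 10, -9), (-9, 8, 11), (11, 14, -6), (-6, 10, 15), (15, 20, -1), (-1, 20, 15)
river cycle of g (length 10): (-1, 20, 15), (15, 10, -6), (-6, 14, 11), (11, 8, -9), (-9, 10, 10), (10, 10, -9), (-9, 8, 11), (11, 14, -6), (-6, 10, 15), (15, 20, -1)
cycles coincide ⇒ equivalent

yes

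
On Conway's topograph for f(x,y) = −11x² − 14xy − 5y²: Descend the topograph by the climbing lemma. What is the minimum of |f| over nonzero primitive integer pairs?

translate: b→-8 (≡14 mod 22), so (11,14,5)→(11,-8,2)
flip: (11,-8,2)→(2,8,11)
translate: b→0 (≡8 mod 4), so (2,8,11)→(2,0,3)
reduced (well bottom): (2,0,3) with a≤c, −a<b≤a
well minimum |f| = |-2| = 2 (negative-definite)

2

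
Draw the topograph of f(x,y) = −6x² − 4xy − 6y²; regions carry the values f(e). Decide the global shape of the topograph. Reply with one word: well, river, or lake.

D = b²−4ac = (-4)² − 4·(-6)·(-6) = -128
D < 0 ⇒ definite ⇒ every region one sign ⇒ single well

well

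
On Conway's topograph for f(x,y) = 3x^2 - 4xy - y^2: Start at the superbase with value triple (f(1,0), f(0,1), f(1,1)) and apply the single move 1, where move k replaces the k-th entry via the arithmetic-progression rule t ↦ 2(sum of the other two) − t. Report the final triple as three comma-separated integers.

start (3,-1,-2) = (f(1,0),f(0,1),f(1,1))
replace slot 1: 2·((-1)+(-2)) − 3 = -9 → (-9,-1,-2)

-9,-1,-2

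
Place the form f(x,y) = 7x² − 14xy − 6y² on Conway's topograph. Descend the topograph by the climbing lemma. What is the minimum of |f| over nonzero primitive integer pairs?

descent: ρ → (-6,14,7)  [lands on river]
river: ρ → (7,14,-6)
river: ρ → (-6,10,11)
river: ρ → (11,12,-5)
river: ρ → (-5,18,2)
river: ρ → (2,18,-5)
river: ρ → (-5,12,11)
river: ρ → (11,10,-6)
closes: descent 1, river 8
min |a| on river = 2

2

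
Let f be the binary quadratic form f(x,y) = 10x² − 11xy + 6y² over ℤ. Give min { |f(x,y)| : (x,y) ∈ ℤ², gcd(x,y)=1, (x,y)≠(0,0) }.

translate: b→9 (≡-11 mod 20), so (10,-11,6)→(10,9,5)
flip: (10,9,5)→(5,-9,10)
translate: b→1 (≡-9 mod 10), so (5,-9,10)→(5,1,6)
reduced (well bottom): (5,1,6) with a≤c, −a<b≤a
well minimum = a = 5

5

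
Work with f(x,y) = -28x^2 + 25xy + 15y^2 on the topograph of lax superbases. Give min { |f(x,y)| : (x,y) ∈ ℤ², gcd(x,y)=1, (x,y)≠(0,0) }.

river: ρ → (15,35,-18)
river: ρ → (-18,37,13)
river: ρ → (13,41,-12)
river: ρ → (-12,31,28)
river: ρ → (28,25,-15)
river: ρ → (-15,35,18)
river: ρ → (18,37,-13)
river: ρ → (-13,41,12)
river: ρ → (12,31,-28)
river: ρ → (-28,25,15)
closes: descent 0, river 10
min |a| on river = 12

12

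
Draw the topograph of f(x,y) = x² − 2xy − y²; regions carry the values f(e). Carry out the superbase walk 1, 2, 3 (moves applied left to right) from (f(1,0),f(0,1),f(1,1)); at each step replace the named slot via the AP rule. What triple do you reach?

start (1,-1,-2) = (f(1,0),f(0,1),f(1,1))
replace slot 1: 2·((-1)+(-2)) − 1 = -7 → (-7,-1,-2)
replace slot 2: 2·((-7)+(-2)) − (-1) = -17 → (-7,-17,-2)
replace slot 3: 2·((-7)+(-17)) − (-2) = -46 → (-7,-17,-46)

-7,-17,-46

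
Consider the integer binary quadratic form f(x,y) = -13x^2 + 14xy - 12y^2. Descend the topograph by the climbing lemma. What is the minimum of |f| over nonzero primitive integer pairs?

translate: b→12 (≡-14 mod 26), so (13,-14,12)→(13,12,11)
flip: (13,12,11)→(11,-12,13)
translate: b→10 (≡-12 mod 22), so (11,-12,13)→(11,10,12)
reduced (well bottom): (11,10,12) with a≤c, −a<b≤a
well minimum |f| = |-11| = 11 (negative-definite)

11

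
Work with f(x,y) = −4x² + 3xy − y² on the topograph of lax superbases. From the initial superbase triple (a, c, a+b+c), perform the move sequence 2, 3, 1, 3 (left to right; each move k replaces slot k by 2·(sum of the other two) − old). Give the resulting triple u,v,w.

start (-4,-1,-2) = (f(1,0),f(0,1),f(1,1))
replace slot 2: 2·((-4)+(-2)) − (-1) = -11 → (-4,-11,-2)
replace slot 3: 2·((-4)+(-11)) − (-2) = -28 → (-4,-11,-28)
replace slot 1: 2·((-11)+(-28)) − (-4) = -74 → (-74,-11,-28)
replace slot 3: 2·((-74)+(-11)) − (-28) = -142 → (-74,-11,-142)

-74,-11,-142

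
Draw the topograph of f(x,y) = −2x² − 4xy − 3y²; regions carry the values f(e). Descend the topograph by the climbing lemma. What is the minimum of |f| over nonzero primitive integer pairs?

translate: b→0 (≡4 mod 4), so (2,4,3)→(2,0,1)
flip: (2,0,1)→(1,0,2)
reduced (well bottom): (1,0,2) with a≤c, −a<b≤a
well minimum |f| = |-1| = 1 (negative-definite)

1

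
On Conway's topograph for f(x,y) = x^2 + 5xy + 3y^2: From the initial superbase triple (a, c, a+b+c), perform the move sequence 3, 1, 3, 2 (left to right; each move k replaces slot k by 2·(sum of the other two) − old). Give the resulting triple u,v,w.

start (1,3,9) = (f(1,0),f(0,1),f(1,1))
replace slot 3: 2·(1+3) − 9 = -1 → (1,3,-1)
replace slot 1: 2·(3+(-1)) − 1 = 3 → (3,3,-1)
replace slot 3: 2·(3+3) − (-1) = 13 → (3,3,13)
replace slot 2: 2·(3+13) − 3 = 29 → (3,29,13)

3,29,13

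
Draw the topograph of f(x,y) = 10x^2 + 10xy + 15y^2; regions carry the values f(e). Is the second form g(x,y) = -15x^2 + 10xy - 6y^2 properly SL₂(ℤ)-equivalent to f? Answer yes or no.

D₁ = -500, D₂ = -260
discriminants differ ⇒ not SL₂(ℤ)-equivalent

no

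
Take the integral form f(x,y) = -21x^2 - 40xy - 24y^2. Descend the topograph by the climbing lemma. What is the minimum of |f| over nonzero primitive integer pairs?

translate: b→-2 (≡40 mod 42), so (21,40,24)→(21,-2,5)
flip: (21,-2,5)→(5,2,21)
reduced (well bottom): (5,2,21) with a≤c, −a<b≤a
well minimum |f| = |-5| = 5 (negative-definite)

5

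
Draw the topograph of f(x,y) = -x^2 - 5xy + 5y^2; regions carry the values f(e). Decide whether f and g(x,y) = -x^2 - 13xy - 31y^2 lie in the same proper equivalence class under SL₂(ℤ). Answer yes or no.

D₁ = 45, D₂ = 45
river cycle of f (length 2): (5, 5, -1), (-1, 5, 5)
river cycle of g (length 2): (-1, 5, 5), (5, 5, -1)
cycles coincide ⇒ equivalent

yes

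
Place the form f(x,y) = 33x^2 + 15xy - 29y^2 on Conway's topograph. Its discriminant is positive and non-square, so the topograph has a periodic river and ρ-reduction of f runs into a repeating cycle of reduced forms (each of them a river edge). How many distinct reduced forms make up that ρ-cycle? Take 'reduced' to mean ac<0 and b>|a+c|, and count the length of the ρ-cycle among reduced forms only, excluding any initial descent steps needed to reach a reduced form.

D = 4053, ⌊√D⌋ = 63
river: ρ → (-29,43,19)
river: ρ → (19,33,-39)
river: ρ → (-39,45,13)
river: ρ → (13,59,-11)
river: ρ → (-11,51,33)
river: ρ → (33,15,-29)
ρ-cycle length = 6 (tail of 0 descent steps not counted)

6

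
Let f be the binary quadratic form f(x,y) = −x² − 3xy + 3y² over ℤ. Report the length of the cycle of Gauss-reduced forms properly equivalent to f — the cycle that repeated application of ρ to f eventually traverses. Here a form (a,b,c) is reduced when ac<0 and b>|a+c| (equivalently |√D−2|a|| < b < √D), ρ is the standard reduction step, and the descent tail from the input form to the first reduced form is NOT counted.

D = 21, ⌊√D⌋ = 4
descent: ρ → (3,3,-1)  [lands on river]
river: ρ → (-1,3,3)
ρ-cycle length = 2 (tail of 1 descent step not counted)

2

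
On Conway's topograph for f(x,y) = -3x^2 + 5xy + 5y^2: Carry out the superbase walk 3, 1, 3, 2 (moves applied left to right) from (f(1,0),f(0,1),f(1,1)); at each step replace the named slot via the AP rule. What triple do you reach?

start (-3,5,7) = (f(1,0),f(0,1),f(1,1))
replace slot 3: 2·((-3)+5) − 7 = -3 → (-3,5,-3)
replace slot 1: 2·(5+(-3)) − (-3) = 7 → (7,5,-3)
replace slot 3: 2·(7+5) − (-3) = 27 → (7,5,27)
replace slot 2: 2·(7+27) − 5 = 63 → (7,63,27)

7,63,27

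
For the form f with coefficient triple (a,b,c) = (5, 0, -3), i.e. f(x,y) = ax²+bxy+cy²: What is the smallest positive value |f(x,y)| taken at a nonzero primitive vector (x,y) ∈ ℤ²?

descent: ρ → (-3,6,2)  [lands on river]
river: ρ → (2,6,-3)
closes: descent 1, river 2
min |a| on river = 2

2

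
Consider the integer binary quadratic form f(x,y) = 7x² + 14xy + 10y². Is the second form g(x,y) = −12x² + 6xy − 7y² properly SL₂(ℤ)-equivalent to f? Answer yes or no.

D₁ = -84, D₂ = -300
discriminants differ ⇒ not SL₂(ℤ)-equivalent

no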